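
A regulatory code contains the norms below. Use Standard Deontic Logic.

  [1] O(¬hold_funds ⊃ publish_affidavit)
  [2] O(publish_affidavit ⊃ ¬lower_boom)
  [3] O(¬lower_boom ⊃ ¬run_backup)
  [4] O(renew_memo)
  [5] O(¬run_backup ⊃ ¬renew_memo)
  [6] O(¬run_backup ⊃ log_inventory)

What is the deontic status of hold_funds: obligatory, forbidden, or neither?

Premise 4 states O(renew_memo) outright.
The contrapositive of premise 5 (O(¬run_backup ⊃ ¬renew_memo)) is O(renew_memo ⊃ run_backup), and O(renew_memo) is already established, so O(run_backup).
The contrapositive of premise 3 (O(¬lower_boom ⊃ ¬run_backup)) is O(run_backup ⊃ lower_boom), and O(run_backup) is already established, so O(lower_boom).
The contrapositive of premise 2 (O(publish_affidavit ⊃ ¬lower_boom)) is O(lower_boom ⊃ ¬publish_affidavit), and O(lower_boom) is already established, so O(¬publish_affidavit).
Premise 1 is O(¬hold_funds ⊃ publish_affidavit); contrapositively O(¬publish_affidavit ⊃ hold_funds). Since O(¬publish_affidavit) holds, K gives O(hold_funds).
Premise 6 does not contribute to this derivation.
Hence hold_funds is obligatory.

Obligatory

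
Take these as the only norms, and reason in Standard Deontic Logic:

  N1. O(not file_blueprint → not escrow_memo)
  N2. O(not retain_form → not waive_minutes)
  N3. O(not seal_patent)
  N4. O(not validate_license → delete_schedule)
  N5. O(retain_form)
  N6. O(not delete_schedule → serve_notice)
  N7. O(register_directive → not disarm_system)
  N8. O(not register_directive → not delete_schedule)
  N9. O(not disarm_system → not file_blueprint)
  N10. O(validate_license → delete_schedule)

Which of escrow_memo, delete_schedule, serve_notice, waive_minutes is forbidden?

Premises 10 and 4 are O(validate_license → delete_schedule) and O(not validate_license → delete_schedule); every ideal world satisfies validate_license or not validate_license, so in either case delete_schedule holds — hence O(delete_schedule).
The contrapositive of premise 8 (O(not register_directive → not delete_schedule)) is O(delete_schedule → register_directive), and O(delete_schedule) is already established, so O(register_directive).
Premise 7 is O(register_directive → not disarm_system); since O(register_directive), deontic closure gives O(not disarm_system).
With premise 9, O(not disarm_system → not file_blueprint), the K-axiom yields O(not file_blueprint).
Applying K to premise 1 (O(not file_blueprint → not escrow_memo)) and O(not file_blueprint) yields O(not escrow_memo).
So O(not escrow_memo) holds, i.e. escrow_memo is forbidden. None of the other listed options is forbidden under the premises.

escrow_memo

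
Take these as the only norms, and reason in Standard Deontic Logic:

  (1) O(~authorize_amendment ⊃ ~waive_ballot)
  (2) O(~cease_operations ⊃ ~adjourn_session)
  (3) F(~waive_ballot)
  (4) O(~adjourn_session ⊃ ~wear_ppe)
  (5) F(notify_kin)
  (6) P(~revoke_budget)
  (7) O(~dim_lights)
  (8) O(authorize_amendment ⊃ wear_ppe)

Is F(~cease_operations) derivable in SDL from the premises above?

F(~waive_ballot) at premise 3 means O(waive_ballot).
Premise 1, O(~authorize_amendment ⊃ ~waive_ballot), contraposes to O(waive_ballot ⊃ authorize_amendment); with O(waive_ballot) we get O(authorize_amendment).
From O(authorize_amendment) and premise 8, O(authorize_amendment ⊃ wear_ppe), we obtain O(wear_ppe).
Premise 4, O(~adjourn_session ⊃ ~wear_ppe), contraposes to O(wear_ppe ⊃ adjourn_session); with O(wear_ppe) we get O(adjourn_session).
The contrapositive of premise 2 (O(~cease_operations ⊃ ~adjourn_session)) is O(adjourn_session ⊃ cease_operations), and O(adjourn_session) is already established, so O(cease_operations).
Premises 5, 6, 7 do not contribute to this derivation.
So O(cease_operations) holds, i.e. F(~cease_operations). The claim follows.

Yes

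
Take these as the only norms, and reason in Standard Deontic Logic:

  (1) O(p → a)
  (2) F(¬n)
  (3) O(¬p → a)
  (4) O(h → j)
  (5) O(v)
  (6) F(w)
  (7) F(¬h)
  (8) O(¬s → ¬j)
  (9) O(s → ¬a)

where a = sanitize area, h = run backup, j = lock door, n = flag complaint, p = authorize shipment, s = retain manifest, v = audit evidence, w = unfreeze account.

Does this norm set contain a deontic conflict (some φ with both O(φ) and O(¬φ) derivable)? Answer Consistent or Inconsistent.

By case analysis on ¬p: premise 3 gives O(¬p → a) and premise 1 gives O(p → a), so O(a) either way.
The contrapositive of premise 9 (O(s → ¬a)) is O(a → ¬s), and O(a) is already established, so O(¬s).
Applying K to premise 8 (O(¬s → ¬j)) and O(¬s) yields O(¬j).
The contrapositive of premise 4 (O(h → j)) is O(¬j → ¬h), and O(¬j) is already established, so O(¬h).
However, F(¬h) at premise 7 amounts to O(h).
We now have both O(¬h) and O(h) — h is simultaneously obligatory and forbidden, violating the D-axiom.

Inconsistent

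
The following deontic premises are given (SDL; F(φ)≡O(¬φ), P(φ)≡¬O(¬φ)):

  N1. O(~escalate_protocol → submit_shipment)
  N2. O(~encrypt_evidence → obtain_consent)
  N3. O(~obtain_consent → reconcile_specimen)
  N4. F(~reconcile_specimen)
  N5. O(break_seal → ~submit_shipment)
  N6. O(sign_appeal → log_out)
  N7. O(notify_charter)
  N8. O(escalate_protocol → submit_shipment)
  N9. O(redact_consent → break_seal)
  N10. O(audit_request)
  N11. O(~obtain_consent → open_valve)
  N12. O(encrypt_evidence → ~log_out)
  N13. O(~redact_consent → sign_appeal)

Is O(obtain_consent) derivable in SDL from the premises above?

Yes

Premises 1 and 8 cover both cases: O(~escalate_protocol → submit_shipment) and O(escalate_protocol → submit_shipment). Since ~escalate_protocol ∨ escalate_protocol is a tautology, O(submit_shipment) follows.
The contrapositive of premise 5 (O(break_seal → ~submit_shipment)) is O(submit_shipment → ~break_seal), and O(submit_shipment) is already established, so O(~break_seal).
Premise 9, O(redact_consent → break_seal), contraposes to O(~break_seal → ~redact_consent); with O(~break_seal) we get O(~redact_consent).
Applying K to premise 13 (O(~redact_consent → sign_appeal)) and O(~redact_consent) yields O(sign_appeal).
With premise 6, O(sign_appeal → log_out), the K-axiom yields O(log_out).
The contrapositive of premise 12 (O(encrypt_evidence → ~log_out)) is O(log_out → ~encrypt_evidence), and O(log_out) is already established, so O(~encrypt_evidence).
Premise 2 is O(~encrypt_evidence → obtain_consent); since O(~encrypt_evidence), deontic closure gives O(obtain_consent).
Premises 3, 4, 7, 10, 11 do not contribute to this derivation.
So O(obtain_consent) follows.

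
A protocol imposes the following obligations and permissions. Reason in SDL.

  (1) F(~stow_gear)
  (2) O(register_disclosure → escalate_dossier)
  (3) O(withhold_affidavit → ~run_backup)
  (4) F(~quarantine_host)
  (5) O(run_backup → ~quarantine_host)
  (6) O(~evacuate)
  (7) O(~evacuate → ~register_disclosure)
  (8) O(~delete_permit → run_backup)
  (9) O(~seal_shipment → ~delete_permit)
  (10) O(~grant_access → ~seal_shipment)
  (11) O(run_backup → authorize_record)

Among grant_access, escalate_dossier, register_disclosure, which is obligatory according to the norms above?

F(~quarantine_host) at premise 4 means O(quarantine_host).
Premise 5, O(run_backup → ~quarantine_host), contraposes to O(quarantine_host → ~run_backup); with O(quarantine_host) we get O(~run_backup).
The contrapositive of premise 8 (O(~delete_permit → run_backup)) is O(~run_backup → delete_permit), and O(~run_backup) is already established, so O(delete_permit).
Premise 9 is O(~seal_shipment → ~delete_permit); contrapositively O(delete_permit → seal_shipment). Since O(delete_permit) holds, K gives O(seal_shipment).
Premise 10 is O(~grant_access → ~seal_shipment); contrapositively O(seal_shipment → grant_access). Since O(seal_shipment) holds, K gives O(grant_access).
So O(grant_access) holds — grant_access is obligatory. None of the other listed options is made obligatory by any chain of premises.

grant_access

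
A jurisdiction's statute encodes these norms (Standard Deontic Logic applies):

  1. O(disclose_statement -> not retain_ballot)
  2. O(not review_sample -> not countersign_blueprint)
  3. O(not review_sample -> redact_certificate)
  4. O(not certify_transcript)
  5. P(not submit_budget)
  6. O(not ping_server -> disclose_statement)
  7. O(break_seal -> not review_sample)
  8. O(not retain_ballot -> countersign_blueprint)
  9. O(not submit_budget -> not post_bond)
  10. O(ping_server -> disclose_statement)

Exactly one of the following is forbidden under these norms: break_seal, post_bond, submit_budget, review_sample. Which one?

break_seal

By case analysis on not ping_server: premise 6 gives O(not ping_server -> disclose_statement) and premise 10 gives O(ping_server -> disclose_statement), so O(disclose_statement) either way.
Applying K to premise 1 (O(disclose_statement -> not retain_ballot)) and O(disclose_statement) yields O(not retain_ballot).
With premise 8, O(not retain_ballot -> countersign_blueprint), the K-axiom yields O(countersign_blueprint).
Premise 2, O(not review_sample -> not countersign_blueprint), contraposes to O(countersign_blueprint -> review_sample); with O(countersign_blueprint) we get O(review_sample).
Premise 7, O(break_seal -> not review_sample), contraposes to O(review_sample -> not break_seal); with O(review_sample) we get O(not break_seal).
So O(not break_seal) holds, i.e. break_seal is forbidden. None of the other listed options is forbidden under the premises.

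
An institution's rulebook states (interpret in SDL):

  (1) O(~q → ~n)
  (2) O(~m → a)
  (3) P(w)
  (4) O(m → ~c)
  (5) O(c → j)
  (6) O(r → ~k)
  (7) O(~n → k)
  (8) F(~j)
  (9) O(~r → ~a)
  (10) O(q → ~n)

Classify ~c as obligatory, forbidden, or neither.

By case analysis on ~q: premise 1 gives O(~q → ~n) and premise 10 gives O(q → ~n), so O(~n) either way.
Applying K to premise 7 (O(~n → k)) and O(~n) yields O(k).
Premise 6, O(r → ~k), contraposes to O(k → ~r); with O(k) we get O(~r).
Applying K to premise 9 (O(~r → ~a)) and O(~r) yields O(~a).
The contrapositive of premise 2 (O(~m → a)) is O(~a → m), and O(~a) is already established, so O(m).
Applying K to premise 4 (O(m → ~c)) and O(m) yields O(~c).
Premises 3, 5, 8 do not contribute to this derivation.
Hence ~c is obligatory.

Obligatory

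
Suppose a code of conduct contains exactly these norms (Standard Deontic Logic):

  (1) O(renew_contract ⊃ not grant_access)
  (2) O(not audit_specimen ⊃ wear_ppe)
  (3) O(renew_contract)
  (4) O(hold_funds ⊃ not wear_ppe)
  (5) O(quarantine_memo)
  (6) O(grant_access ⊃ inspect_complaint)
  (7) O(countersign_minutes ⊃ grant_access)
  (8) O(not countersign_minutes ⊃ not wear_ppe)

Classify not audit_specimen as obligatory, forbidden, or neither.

Forbidden

Premise 3 gives O(renew_contract).
From O(renew_contract) and premise 1, O(renew_contract ⊃ not grant_access), we obtain O(not grant_access).
Premise 7 is O(countersign_minutes ⊃ grant_access); contrapositively O(not grant_access ⊃ not countersign_minutes). Since O(not grant_access) holds, K gives O(not countersign_minutes).
With premise 8, O(not countersign_minutes ⊃ not wear_ppe), the K-axiom yields O(not wear_ppe).
Premise 2 is O(not audit_specimen ⊃ wear_ppe); contrapositively O(not wear_ppe ⊃ audit_specimen). Since O(not wear_ppe) holds, K gives O(audit_specimen).
Premises 4, 5, 6 do not contribute to this derivation.
Thus O(audit_specimen), which is F(not audit_specimen): not audit_specimen is forbidden.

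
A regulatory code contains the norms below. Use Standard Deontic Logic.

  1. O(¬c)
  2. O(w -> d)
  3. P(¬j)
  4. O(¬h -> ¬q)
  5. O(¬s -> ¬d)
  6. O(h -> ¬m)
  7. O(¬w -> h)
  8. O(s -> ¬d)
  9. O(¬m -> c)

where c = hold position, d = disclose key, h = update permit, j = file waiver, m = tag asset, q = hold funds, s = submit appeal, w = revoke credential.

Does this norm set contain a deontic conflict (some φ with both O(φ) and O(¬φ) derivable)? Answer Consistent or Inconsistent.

Premises 8 and 5 cover both cases: O(s -> ¬d) and O(¬s -> ¬d). Since s ∨ ¬s is a tautology, O(¬d) follows.
The contrapositive of premise 2 (O(w -> d)) is O(¬d -> ¬w), and O(¬d) is already established, so O(¬w).
Applying K to premise 7 (O(¬w -> h)) and O(¬w) yields O(h).
With premise 6, O(h -> ¬m), the K-axiom yields O(¬m).
With premise 9, O(¬m -> c), the K-axiom yields O(c).
However, premise 1 gives O(¬c).
We now have both O(c) and O(¬c) — c is simultaneously obligatory and forbidden, violating the D-axiom.

Inconsistent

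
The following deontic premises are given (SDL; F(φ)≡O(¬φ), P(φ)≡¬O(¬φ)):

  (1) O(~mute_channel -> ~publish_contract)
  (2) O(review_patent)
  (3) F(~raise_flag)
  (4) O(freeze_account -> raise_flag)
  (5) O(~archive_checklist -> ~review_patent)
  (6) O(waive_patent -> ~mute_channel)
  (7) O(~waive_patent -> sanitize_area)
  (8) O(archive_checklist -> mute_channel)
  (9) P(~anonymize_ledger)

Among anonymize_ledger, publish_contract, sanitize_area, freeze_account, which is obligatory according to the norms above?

Premise 2 states O(review_patent) outright.
The contrapositive of premise 5 (O(~archive_checklist -> ~review_patent)) is O(review_patent -> archive_checklist), and O(review_patent) is already established, so O(archive_checklist).
Applying K to premise 8 (O(archive_checklist -> mute_channel)) and O(archive_checklist) yields O(mute_channel).
The contrapositive of premise 6 (O(waive_patent -> ~mute_channel)) is O(mute_channel -> ~waive_patent), and O(mute_channel) is already established, so O(~waive_patent).
Premise 7 is O(~waive_patent -> sanitize_area); since O(~waive_patent), deontic closure gives O(sanitize_area).
So O(sanitize_area) holds — sanitize_area is obligatory. None of the other listed options is made obligatory by any chain of premises.

sanitize_area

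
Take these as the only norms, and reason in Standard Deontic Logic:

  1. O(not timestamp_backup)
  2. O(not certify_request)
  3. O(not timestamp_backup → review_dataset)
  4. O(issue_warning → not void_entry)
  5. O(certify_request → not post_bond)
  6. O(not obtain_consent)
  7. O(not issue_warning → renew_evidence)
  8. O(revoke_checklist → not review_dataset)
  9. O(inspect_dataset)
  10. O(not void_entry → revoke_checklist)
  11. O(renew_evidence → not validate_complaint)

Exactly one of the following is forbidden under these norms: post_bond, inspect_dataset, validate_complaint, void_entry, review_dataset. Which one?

Premise 1 gives O(not timestamp_backup).
With premise 3, O(not timestamp_backup → review_dataset), the K-axiom yields O(review_dataset).
Premise 8, O(revoke_checklist → not review_dataset), contraposes to O(review_dataset → not revoke_checklist); with O(review_dataset) we get O(not revoke_checklist).
Premise 10 is O(not void_entry → revoke_checklist); contrapositively O(not revoke_checklist → void_entry). Since O(not revoke_checklist) holds, K gives O(void_entry).
Premise 4, O(issue_warning → not void_entry), contraposes to O(void_entry → not issue_warning); with O(void_entry) we get O(not issue_warning).
With premise 7, O(not issue_warning → renew_evidence), the K-axiom yields O(renew_evidence).
With premise 11, O(renew_evidence → not validate_complaint), the K-axiom yields O(not validate_complaint).
So O(not validate_complaint) holds, i.e. validate_complaint is forbidden. None of the other listed options is forbidden under the premises.

validate_complaint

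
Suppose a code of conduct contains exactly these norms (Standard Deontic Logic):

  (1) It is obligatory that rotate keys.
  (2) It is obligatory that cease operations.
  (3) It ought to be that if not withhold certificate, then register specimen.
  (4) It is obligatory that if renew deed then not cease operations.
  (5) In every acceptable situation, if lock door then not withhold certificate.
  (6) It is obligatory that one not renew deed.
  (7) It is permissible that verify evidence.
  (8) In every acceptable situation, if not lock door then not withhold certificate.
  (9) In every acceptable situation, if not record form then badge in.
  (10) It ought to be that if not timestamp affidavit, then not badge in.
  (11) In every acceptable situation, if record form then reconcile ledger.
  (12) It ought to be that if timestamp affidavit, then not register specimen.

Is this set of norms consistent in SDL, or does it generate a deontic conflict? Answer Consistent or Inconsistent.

Premise 4 is O(renew_deed → ¬cease_operations), but O(renew_deed) is not derivable from the premises, so it does not yield O(¬cease_operations).
So O(¬cease_operations) is not derivable, and the apparent clash with O(cease_operations) does not arise.
A world satisfying every obligation exists (e.g. badge_in=false, cease_operations=true, lock_door=false, reconcile_ledger=true, record_form=true, register_specimen=true, renew_deed=false, rotate_keys=true, timestamp_affidavit=false, verify_evidence=false, withhold_certificate=false); no atom is both obligatory and forbidden, so the set is consistent.

Consistent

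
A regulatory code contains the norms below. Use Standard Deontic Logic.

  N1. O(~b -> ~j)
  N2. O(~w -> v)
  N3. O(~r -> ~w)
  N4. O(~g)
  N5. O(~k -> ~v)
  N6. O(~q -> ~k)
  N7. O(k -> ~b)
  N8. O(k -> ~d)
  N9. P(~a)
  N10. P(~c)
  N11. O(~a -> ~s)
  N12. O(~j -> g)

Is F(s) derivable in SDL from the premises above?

No

Premise 11 is O(~a -> ~s), but O(~a) is not derivable from the premises (the permission P(~a) asserts only ~O(a), not O(~a)), so it does not yield O(~s).
No other premise forces O(~s). An ideal world satisfying every premise can still have s true, so F(s) is not derivable.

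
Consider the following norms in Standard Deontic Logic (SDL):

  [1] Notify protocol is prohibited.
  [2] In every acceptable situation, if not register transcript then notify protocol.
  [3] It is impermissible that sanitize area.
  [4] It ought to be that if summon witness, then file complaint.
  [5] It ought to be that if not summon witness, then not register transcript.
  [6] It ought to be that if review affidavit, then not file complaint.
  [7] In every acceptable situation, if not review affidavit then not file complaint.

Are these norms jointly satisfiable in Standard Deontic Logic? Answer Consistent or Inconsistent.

Inconsistent

By case analysis on review_affidavit: premise 6 gives O(review_affidavit → ¬file_complaint) and premise 7 gives O(¬review_affidavit → ¬file_complaint), so O(¬file_complaint) either way.
Premise 4 is O(summon_witness → file_complaint); contrapositively O(¬file_complaint → ¬summon_witness). Since O(¬file_complaint) holds, K gives O(¬summon_witness).
Premise 5 is O(¬summon_witness → ¬register_transcript); since O(¬summon_witness), deontic closure gives O(¬register_transcript).
Applying K to premise 2 (O(¬register_transcript → notify_protocol)) and O(¬register_transcript) yields O(notify_protocol).
But premise 1, F(notify_protocol), means O(¬notify_protocol).
We now have both O(notify_protocol) and O(¬notify_protocol) — notify_protocol is simultaneously obligatory and forbidden, violating the D-axiom.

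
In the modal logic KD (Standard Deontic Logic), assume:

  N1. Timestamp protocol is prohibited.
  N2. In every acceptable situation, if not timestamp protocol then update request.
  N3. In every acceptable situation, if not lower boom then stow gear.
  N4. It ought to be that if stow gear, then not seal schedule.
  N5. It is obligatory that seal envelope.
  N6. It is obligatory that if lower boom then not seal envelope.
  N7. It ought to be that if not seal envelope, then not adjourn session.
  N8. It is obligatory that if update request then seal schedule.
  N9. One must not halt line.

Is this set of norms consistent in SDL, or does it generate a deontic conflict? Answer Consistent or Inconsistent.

From premise 5 we have O(seal_envelope).
The contrapositive of premise 6 (O(lower_boom → ¬seal_envelope)) is O(seal_envelope → ¬lower_boom), and O(seal_envelope) is already established, so O(¬lower_boom).
With premise 3, O(¬lower_boom → stow_gear), the K-axiom yields O(stow_gear).
From O(stow_gear) and premise 4, O(stow_gear → ¬seal_schedule), we obtain O(¬seal_schedule).
The contrapositive of premise 8 (O(update_request → seal_schedule)) is O(¬seal_schedule → ¬update_request), and O(¬seal_schedule) is already established, so O(¬update_request).
Premise 2, O(¬timestamp_protocol → update_request), contraposes to O(¬update_request → timestamp_protocol); with O(¬update_request) we get O(timestamp_protocol).
Yet premise 1 is F(timestamp_protocol), i.e. O(¬timestamp_protocol).
We now have both O(timestamp_protocol) and O(¬timestamp_protocol) — timestamp_protocol is simultaneously obligatory and forbidden, violating the D-axiom.

Inconsistent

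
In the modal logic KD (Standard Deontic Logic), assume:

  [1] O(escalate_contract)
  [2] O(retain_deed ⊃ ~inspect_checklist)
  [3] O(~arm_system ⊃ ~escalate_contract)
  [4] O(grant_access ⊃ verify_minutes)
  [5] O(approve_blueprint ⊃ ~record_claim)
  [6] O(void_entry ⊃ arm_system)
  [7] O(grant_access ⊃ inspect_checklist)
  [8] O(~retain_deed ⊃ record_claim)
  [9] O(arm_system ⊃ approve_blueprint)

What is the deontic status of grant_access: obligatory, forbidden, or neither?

Premise 1 gives O(escalate_contract).
Premise 3 is O(~arm_system ⊃ ~escalate_contract); contrapositively O(escalate_contract ⊃ arm_system). Since O(escalate_contract) holds, K gives O(arm_system).
With premise 9, O(arm_system ⊃ approve_blueprint), the K-axiom yields O(approve_blueprint).
Applying K to premise 5 (O(approve_blueprint ⊃ ~record_claim)) and O(approve_blueprint) yields O(~record_claim).
Premise 8, O(~retain_deed ⊃ record_claim), contraposes to O(~record_claim ⊃ retain_deed); with O(~record_claim) we get O(retain_deed).
From O(retain_deed) and premise 2, O(retain_deed ⊃ ~inspect_checklist), we obtain O(~inspect_checklist).
Premise 7 is O(grant_access ⊃ inspect_checklist); contrapositively O(~inspect_checklist ⊃ ~grant_access). Since O(~inspect_checklist) holds, K gives O(~grant_access).
Premises 4, 6 do not contribute to this derivation.
Thus O(~grant_access), which is F(grant_access): grant_access is forbidden.

Forbidden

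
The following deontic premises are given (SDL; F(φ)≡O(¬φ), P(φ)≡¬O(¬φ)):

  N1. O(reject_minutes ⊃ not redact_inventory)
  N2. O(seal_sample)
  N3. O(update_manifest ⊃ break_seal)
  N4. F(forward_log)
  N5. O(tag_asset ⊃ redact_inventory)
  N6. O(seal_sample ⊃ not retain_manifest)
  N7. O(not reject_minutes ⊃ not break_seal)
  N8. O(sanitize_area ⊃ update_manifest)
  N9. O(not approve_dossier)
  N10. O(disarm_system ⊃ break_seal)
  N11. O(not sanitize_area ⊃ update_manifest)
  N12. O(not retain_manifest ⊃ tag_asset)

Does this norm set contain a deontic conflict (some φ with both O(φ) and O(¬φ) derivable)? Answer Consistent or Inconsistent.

Premises 8 and 11 are O(sanitize_area ⊃ update_manifest) and O(not sanitize_area ⊃ update_manifest); every ideal world satisfies sanitize_area or not sanitize_area, so in either case update_manifest holds — hence O(update_manifest).
Premise 3 is O(update_manifest ⊃ break_seal); since O(update_manifest), deontic closure gives O(break_seal).
Premise 7, O(not reject_minutes ⊃ not break_seal), contraposes to O(break_seal ⊃ reject_minutes); with O(break_seal) we get O(reject_minutes).
With premise 1, O(reject_minutes ⊃ not redact_inventory), the K-axiom yields O(not redact_inventory).
The contrapositive of premise 5 (O(tag_asset ⊃ redact_inventory)) is O(not redact_inventory ⊃ not tag_asset), and O(not redact_inventory) is already established, so O(not tag_asset).
Premise 12, O(not retain_manifest ⊃ tag_asset), contraposes to O(not tag_asset ⊃ retain_manifest); with O(not tag_asset) we get O(retain_manifest).
Premise 6, O(seal_sample ⊃ not retain_manifest), contraposes to O(retain_manifest ⊃ not seal_sample); with O(retain_manifest) we get O(not seal_sample).
Yet premise 2 states O(seal_sample).
We now have both O(not seal_sample) and O(seal_sample) — seal_sample is simultaneously obligatory and forbidden, violating the D-axiom.

Inconsistent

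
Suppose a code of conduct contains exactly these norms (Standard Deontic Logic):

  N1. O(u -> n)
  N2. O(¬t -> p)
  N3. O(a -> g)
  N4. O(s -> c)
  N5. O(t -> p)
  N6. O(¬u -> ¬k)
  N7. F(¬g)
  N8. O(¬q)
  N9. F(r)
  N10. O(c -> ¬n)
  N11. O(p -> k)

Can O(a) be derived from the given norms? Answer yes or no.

Premise 3 is O(a -> g); even if O(g) held, inferring O(a) would be affirming the consequent — invalid.
No other premise forces O(a). An ideal world satisfying every premise can still have a false, so O(a) is not derivable.

No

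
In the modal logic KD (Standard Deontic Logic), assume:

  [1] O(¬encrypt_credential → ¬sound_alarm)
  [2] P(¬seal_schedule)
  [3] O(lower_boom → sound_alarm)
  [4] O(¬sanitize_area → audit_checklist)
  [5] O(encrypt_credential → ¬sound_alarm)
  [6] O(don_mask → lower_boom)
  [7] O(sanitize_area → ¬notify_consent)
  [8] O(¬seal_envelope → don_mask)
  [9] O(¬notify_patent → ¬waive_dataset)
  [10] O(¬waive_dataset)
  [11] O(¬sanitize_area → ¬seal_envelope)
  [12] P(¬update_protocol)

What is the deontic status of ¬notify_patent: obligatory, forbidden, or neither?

Premise 9 is O(¬notify_patent → ¬waive_dataset); even if O(¬waive_dataset) held, inferring O(¬notify_patent) would be affirming the consequent — invalid.
No premise or chain of K-axiom applications forces O(¬notify_patent), and none forces O(notify_patent). So ¬notify_patent is neither obligatory nor forbidden under these norms.

Neither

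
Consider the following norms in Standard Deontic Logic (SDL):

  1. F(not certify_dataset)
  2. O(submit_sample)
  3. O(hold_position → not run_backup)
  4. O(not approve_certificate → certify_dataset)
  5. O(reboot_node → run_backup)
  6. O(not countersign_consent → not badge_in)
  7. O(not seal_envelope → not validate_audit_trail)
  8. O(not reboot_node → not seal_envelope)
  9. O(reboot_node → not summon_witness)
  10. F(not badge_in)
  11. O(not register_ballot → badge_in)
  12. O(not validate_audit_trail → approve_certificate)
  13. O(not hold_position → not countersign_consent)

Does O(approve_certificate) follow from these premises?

Yes

F(not badge_in) at premise 10 means O(badge_in).
Premise 6, O(not countersign_consent → not badge_in), contraposes to O(badge_in → countersign_consent); with O(badge_in) we get O(countersign_consent).
Premise 13, O(not hold_position → not countersign_consent), contraposes to O(countersign_consent → hold_position); with O(countersign_consent) we get O(hold_position).
From O(hold_position) and premise 3, O(hold_position → not run_backup), we obtain O(not run_backup).
Premise 5, O(reboot_node → run_backup), contraposes to O(not run_backup → not reboot_node); with O(not run_backup) we get O(not reboot_node).
From O(not reboot_node) and premise 8, O(not reboot_node → not seal_envelope), we obtain O(not seal_envelope).
Premise 7 is O(not seal_envelope → not validate_audit_trail); since O(not seal_envelope), deontic closure gives O(not validate_audit_trail).
Premise 12 is O(not validate_audit_trail → approve_certificate); since O(not validate_audit_trail), deontic closure gives O(approve_certificate).
Premises 1, 2, 4, 9, 11 do not contribute to this derivation.
So O(approve_certificate) follows.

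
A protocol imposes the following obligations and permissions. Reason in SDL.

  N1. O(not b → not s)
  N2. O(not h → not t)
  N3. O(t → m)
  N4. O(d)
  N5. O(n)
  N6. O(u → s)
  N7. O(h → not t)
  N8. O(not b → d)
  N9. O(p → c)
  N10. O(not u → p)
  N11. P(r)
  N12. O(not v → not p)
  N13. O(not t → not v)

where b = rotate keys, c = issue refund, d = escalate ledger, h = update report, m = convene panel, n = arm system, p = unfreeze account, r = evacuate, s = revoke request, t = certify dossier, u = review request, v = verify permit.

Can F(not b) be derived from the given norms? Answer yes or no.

Yes

By case analysis on not h: premise 2 gives O(not h → not t) and premise 7 gives O(h → not t), so O(not t) either way.
Premise 13 is O(not t → not v); since O(not t), deontic closure gives O(not v).
Applying K to premise 12 (O(not v → not p)) and O(not v) yields O(not p).
Premise 10 is O(not u → p); contrapositively O(not p → u). Since O(not p) holds, K gives O(u).
With premise 6, O(u → s), the K-axiom yields O(s).
Premise 1, O(not b → not s), contraposes to O(s → b); with O(s) we get O(b).
Premises 3, 4, 5, 8, 9, 11 do not contribute to this derivation.
So O(b) holds, i.e. F(not b). The claim follows.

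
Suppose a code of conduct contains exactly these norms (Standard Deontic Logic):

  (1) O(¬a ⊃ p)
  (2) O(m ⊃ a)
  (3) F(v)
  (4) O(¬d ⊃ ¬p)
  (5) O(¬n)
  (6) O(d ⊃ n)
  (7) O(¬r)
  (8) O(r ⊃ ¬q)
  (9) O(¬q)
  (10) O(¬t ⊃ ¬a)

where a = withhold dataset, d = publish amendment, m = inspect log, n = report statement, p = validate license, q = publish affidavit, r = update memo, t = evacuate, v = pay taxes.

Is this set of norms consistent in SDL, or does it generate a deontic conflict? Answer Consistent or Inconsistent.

Consistent

Premise 8 is O(r ⊃ ¬q); even if O(¬q) held, inferring O(r) would be affirming the consequent — invalid.
So O(r) is not derivable, and the apparent clash with O(¬r) does not arise.
A world satisfying every obligation exists (e.g. a=true, d=false, m=false, n=false, p=false, q=false, r=false, t=true, v=false); no atom is both obligatory and forbidden, so the set is consistent.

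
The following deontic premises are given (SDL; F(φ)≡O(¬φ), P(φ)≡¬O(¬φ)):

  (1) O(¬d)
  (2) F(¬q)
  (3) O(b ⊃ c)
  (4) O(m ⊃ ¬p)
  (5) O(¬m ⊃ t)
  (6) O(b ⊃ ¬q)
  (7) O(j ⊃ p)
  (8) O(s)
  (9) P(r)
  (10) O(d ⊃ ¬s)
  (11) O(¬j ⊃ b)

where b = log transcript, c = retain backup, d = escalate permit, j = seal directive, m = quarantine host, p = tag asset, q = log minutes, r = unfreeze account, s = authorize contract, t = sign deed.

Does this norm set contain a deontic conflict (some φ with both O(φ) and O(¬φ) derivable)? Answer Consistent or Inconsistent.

Premise 10 is O(d ⊃ ¬s), but O(d) is not derivable from the premises, so it does not yield O(¬s).
So O(¬s) is not derivable, and the apparent clash with O(s) does not arise.
A world satisfying every obligation exists (e.g. b=false, c=false, d=false, j=true, m=false, p=true, q=true, r=false, s=true, t=true); no atom is both obligatory and forbidden, so the set is consistent.

Consistent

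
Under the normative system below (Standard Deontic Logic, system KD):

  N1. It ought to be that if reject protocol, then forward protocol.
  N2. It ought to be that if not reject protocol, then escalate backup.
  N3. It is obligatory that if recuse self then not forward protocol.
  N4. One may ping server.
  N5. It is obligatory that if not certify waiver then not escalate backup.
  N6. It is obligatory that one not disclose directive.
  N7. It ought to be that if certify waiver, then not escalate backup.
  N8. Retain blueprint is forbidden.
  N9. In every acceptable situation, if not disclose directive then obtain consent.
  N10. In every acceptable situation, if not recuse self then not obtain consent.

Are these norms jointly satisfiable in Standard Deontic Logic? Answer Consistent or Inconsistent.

By case analysis on certify_waiver: premise 7 gives O(certify_waiver → ¬escalate_backup) and premise 5 gives O(¬certify_waiver → ¬escalate_backup), so O(¬escalate_backup) either way.
Premise 2 is O(¬reject_protocol → escalate_backup); contrapositively O(¬escalate_backup → reject_protocol). Since O(¬escalate_backup) holds, K gives O(reject_protocol).
With premise 1, O(reject_protocol → forward_protocol), the K-axiom yields O(forward_protocol).
Premise 3 is O(recuse_self → ¬forward_protocol); contrapositively O(forward_protocol → ¬recuse_self). Since O(forward_protocol) holds, K gives O(¬recuse_self).
From O(¬recuse_self) and premise 10, O(¬recuse_self → ¬obtain_consent), we obtain O(¬obtain_consent).
The contrapositive of premise 9 (O(¬disclose_directive → obtain_consent)) is O(¬obtain_consent → disclose_directive), and O(¬obtain_consent) is already established, so O(disclose_directive).
Yet premise 6 states O(¬disclose_directive).
We now have both O(disclose_directive) and O(¬disclose_directive) — disclose_directive is simultaneously obligatory and forbidden, violating the D-axiom.

Inconsistent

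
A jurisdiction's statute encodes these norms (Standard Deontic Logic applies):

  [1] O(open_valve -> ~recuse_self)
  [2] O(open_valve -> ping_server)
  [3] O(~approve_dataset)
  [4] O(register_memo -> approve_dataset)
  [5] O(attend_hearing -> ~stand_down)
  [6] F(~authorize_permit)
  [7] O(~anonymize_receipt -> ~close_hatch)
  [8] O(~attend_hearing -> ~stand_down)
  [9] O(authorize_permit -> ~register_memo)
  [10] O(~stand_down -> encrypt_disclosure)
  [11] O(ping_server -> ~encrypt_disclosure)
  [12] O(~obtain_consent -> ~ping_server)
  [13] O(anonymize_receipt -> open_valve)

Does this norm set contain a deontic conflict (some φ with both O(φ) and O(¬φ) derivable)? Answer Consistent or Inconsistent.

Consistent

Premise 4 is O(register_memo -> approve_dataset), but O(register_memo) is not derivable from the premises, so it does not yield O(approve_dataset).
So O(approve_dataset) is not derivable, and the apparent clash with O(~approve_dataset) does not arise.
A world satisfying every obligation exists (e.g. anonymize_receipt=false, approve_dataset=false, attend_hearing=false, authorize_permit=true, close_hatch=false, encrypt_disclosure=true, obtain_consent=false, open_valve=false, ping_server=false, recuse_self=false, register_memo=false, stand_down=false); no atom is both obligatory and forbidden, so the set is consistent.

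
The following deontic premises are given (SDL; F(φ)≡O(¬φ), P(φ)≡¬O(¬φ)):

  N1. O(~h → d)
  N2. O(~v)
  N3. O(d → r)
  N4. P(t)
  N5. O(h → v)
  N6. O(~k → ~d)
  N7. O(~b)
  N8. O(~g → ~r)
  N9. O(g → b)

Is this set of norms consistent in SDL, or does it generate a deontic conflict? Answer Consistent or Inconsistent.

Inconsistent

From premise 7 we have O(~b).
Premise 9 is O(g → b); contrapositively O(~b → ~g). Since O(~b) holds, K gives O(~g).
Premise 8 is O(~g → ~r); since O(~g), deontic closure gives O(~r).
Premise 3, O(d → r), contraposes to O(~r → ~d); with O(~r) we get O(~d).
The contrapositive of premise 1 (O(~h → d)) is O(~d → h), and O(~d) is already established, so O(h).
From O(h) and premise 5, O(h → v), we obtain O(v).
But premise 2 directly asserts O(~v).
We now have both O(v) and O(~v) — v is simultaneously obligatory and forbidden, violating the D-axiom.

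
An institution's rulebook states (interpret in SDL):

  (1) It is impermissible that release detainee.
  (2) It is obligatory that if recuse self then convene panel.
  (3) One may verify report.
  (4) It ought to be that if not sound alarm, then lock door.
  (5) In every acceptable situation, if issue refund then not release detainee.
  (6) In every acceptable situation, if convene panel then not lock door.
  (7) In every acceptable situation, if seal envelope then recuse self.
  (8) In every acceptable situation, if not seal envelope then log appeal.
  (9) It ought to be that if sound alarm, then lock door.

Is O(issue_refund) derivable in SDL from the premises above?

Premise 5 is O(issue_refund → ¬release_detainee); even if O(¬release_detainee) held, inferring O(issue_refund) would be affirming the consequent — invalid.
No other premise forces O(issue_refund). An ideal world satisfying every premise can still have issue_refund false, so O(issue_refund) is not derivable.

No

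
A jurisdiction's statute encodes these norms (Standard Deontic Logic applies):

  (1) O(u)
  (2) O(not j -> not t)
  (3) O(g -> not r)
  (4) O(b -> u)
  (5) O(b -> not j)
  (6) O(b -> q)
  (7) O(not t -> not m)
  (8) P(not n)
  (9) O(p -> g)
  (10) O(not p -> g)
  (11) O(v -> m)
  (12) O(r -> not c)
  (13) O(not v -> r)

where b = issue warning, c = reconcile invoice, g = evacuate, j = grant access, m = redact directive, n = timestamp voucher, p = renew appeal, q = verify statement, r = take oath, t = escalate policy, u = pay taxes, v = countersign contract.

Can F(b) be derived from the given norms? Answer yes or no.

Yes

Premises 9 and 10 cover both cases: O(p -> g) and O(not p -> g). Since p ∨ not p is a tautology, O(g) follows.
With premise 3, O(g -> not r), the K-axiom yields O(not r).
Premise 13 is O(not v -> r); contrapositively O(not r -> v). Since O(not r) holds, K gives O(v).
With premise 11, O(v -> m), the K-axiom yields O(m).
Premise 7, O(not t -> not m), contraposes to O(m -> t); with O(m) we get O(t).
Premise 2, O(not j -> not t), contraposes to O(t -> j); with O(t) we get O(j).
The contrapositive of premise 5 (O(b -> not j)) is O(j -> not b), and O(j) is already established, so O(not b).
Premises 1, 4, 6, 8, 12 do not contribute to this derivation.
So O(not b) holds, i.e. F(b). The claim follows.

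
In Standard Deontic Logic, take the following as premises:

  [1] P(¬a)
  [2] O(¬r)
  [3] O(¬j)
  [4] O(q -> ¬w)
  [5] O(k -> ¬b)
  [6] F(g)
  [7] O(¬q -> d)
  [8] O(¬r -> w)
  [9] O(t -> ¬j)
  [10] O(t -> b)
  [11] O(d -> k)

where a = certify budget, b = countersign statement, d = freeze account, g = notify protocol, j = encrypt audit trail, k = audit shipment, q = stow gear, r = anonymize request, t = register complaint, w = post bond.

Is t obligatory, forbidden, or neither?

Forbidden

Premise 2 states O(¬r) outright.
Premise 8 is O(¬r -> w); since O(¬r), deontic closure gives O(w).
Premise 4 is O(q -> ¬w); contrapositively O(w -> ¬q). Since O(w) holds, K gives O(¬q).
With premise 7, O(¬q -> d), the K-axiom yields O(d).
From O(d) and premise 11, O(d -> k), we obtain O(k).
Premise 5 is O(k -> ¬b); since O(k), deontic closure gives O(¬b).
The contrapositive of premise 10 (O(t -> b)) is O(¬b -> ¬t), and O(¬b) is already established, so O(¬t).
Premises 1, 3, 6, 9 do not contribute to this derivation.
Thus O(¬t), which is F(t): t is forbidden.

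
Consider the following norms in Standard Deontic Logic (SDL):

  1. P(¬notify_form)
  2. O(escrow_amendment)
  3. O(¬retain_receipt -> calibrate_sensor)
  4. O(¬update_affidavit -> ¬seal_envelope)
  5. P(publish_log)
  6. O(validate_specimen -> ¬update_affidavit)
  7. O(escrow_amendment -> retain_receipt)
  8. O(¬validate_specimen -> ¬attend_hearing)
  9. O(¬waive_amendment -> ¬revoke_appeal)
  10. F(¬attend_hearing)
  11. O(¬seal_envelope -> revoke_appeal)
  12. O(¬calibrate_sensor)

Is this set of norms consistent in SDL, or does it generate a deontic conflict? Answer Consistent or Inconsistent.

Premise 3 is O(¬retain_receipt -> calibrate_sensor), but O(¬retain_receipt) is not derivable from the premises, so it does not yield O(calibrate_sensor).
So O(calibrate_sensor) is not derivable, and the apparent clash with O(¬calibrate_sensor) does not arise.
A world satisfying every obligation exists (e.g. attend_hearing=true, calibrate_sensor=false, escrow_amendment=true, notify_form=false, publish_log=false, retain_receipt=true, revoke_appeal=true, seal_envelope=false, update_affidavit=false, validate_specimen=true, waive_amendment=true); no atom is both obligatory and forbidden, so the set is consistent.

Consistent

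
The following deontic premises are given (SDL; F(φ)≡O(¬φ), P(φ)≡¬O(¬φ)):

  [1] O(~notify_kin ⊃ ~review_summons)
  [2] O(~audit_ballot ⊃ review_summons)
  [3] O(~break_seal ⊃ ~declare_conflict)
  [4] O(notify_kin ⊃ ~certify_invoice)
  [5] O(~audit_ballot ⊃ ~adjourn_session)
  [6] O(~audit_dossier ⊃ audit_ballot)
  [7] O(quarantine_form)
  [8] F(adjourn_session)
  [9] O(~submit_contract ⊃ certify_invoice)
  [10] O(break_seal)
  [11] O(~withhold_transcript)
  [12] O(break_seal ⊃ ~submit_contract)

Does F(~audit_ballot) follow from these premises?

Yes

From premise 10 we have O(break_seal).
With premise 12, O(break_seal ⊃ ~submit_contract), the K-axiom yields O(~submit_contract).
From O(~submit_contract) and premise 9, O(~submit_contract ⊃ certify_invoice), we obtain O(certify_invoice).
Premise 4, O(notify_kin ⊃ ~certify_invoice), contraposes to O(certify_invoice ⊃ ~notify_kin); with O(certify_invoice) we get O(~notify_kin).
Premise 1 is O(~notify_kin ⊃ ~review_summons); since O(~notify_kin), deontic closure gives O(~review_summons).
Premise 2 is O(~audit_ballot ⊃ review_summons); contrapositively O(~review_summons ⊃ audit_ballot). Since O(~review_summons) holds, K gives O(audit_ballot).
Premises 3, 5, 6, 7, 8, 11 do not contribute to this derivation.
So O(audit_ballot) holds, i.e. F(~audit_ballot). The claim follows.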